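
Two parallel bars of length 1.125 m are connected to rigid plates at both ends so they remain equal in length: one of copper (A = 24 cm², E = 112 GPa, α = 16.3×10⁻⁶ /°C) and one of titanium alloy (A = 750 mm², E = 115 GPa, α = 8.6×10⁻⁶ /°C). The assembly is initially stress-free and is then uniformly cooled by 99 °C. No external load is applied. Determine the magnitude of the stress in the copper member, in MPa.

The copper has the larger α, so on cooling it would change length more than the titanium alloy if both were free. The rigid plates force a common final length, so the copper is put into tension and the titanium alloy into compression, with equal and opposite forces P (no external load).
Compatibility of the two members (thermal + elastic change equal): (α₁ − α₂)ΔT = P·[1/(A₁E₁) + 1/(A₂E₂)].
|α₁ − α₂|·ΔT = 7.7×10⁻⁶ × 99 = 0.0007623.
1/(A₁E₁) + 1/(A₂E₂) = 1/(2400×112×10³) + 1/(750×115×10³) = 1.531×10⁻⁸ N⁻¹.
So P = 0.0007623 / 1.531×10⁻⁸ = 49.78 kN.
σ_{copper} = P/A₁ = 49780/2400 = 20.74 MPa, tensile.

σ ≈ 20.7 MPa (tensile)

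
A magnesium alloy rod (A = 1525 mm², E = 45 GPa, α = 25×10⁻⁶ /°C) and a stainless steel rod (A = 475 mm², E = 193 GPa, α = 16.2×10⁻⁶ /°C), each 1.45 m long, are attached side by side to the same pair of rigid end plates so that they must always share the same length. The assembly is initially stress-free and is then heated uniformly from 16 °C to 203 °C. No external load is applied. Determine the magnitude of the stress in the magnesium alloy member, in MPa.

Equilibrium of a rigid end plate with no external load gives equal and opposite internal forces ±P in the two members. Since α_{magnesium alloy} > α_{stainless steel}, heating drives the magnesium alloy into compression and the stainless steel into tension.
Equating the net (thermal + elastic) strains gives |α₁ − α₂|·ΔT = P·[1/(A₁E₁) + 1/(A₂E₂)].
|α₁ − α₂|·ΔT = 8.8×10⁻⁶ × 187 = 0.001646.
1/(A₁E₁) + 1/(A₂E₂) = 1/(1525×45×10³) + 1/(475×193×10³) = 2.548×10⁻⁸ N⁻¹.
P = 0.001646 / 2.548×10⁻⁸ = 64580 N = 64.58 kN.
σ_{magnesium alloy} = P/A₁ = 64580/1525 = 42.35 MPa, compressive.

σ ≈ 42.4 MPa (compressive)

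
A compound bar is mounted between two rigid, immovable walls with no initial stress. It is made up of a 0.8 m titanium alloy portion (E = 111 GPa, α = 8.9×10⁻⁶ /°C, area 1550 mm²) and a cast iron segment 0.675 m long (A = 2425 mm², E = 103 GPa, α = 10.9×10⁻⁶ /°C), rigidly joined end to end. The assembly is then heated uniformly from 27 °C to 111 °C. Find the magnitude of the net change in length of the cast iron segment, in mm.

|ΔL| ≈ 0.171 mm

Free thermal expansion of the whole bar: Σ αᵢΔT Lᵢ = 8.9×10⁻⁶×84×800 + 10.9×10⁻⁶×84×675 = 1.216 mm.
The walls prevent any net length change, so an axial force P (same in every segment) develops. Compatibility: P · Σ Lᵢ/(AᵢEᵢ) = δ_free.
Σ Lᵢ/(AᵢEᵢ) = 800/(1550×111×10³) + 675/(2425×103×10³) = 7.352×10⁻⁶ mm/N.
P = 1.216 / 7.352×10⁻⁶ = 165400 N = 165.4 kN, compressive.
For the cast iron segment, free thermal change = 10.9×10⁻⁶×84×675 = 0.618 mm and elastic change from P = 165400×675/(2425×103×10³) = 0.447 mm; these oppose, so the net change is 0.171 mm (segment lengthens).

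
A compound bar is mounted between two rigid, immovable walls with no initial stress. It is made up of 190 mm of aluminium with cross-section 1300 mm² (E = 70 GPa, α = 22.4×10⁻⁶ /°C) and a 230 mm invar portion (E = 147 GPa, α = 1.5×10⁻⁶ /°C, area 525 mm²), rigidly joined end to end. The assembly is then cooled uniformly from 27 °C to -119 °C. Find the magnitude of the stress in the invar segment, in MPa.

σ ≈ 252 MPa (tensile)

If the supports were absent, the total length change would be Σ αᵢΔT Lᵢ = 22.4×10⁻⁶×146×190 + 1.5×10⁻⁶×146×230 = 0.6717 mm.
Since the ends are fixed, an axial force P builds up, equal in every segment, with P · Σ Lᵢ/(AᵢEᵢ) = δ_free.
The series flexibility is Σ Lᵢ/(AᵢEᵢ) = 190/(1300×70×10³) + 230/(525×147×10³) = 5.068×10⁻⁶ mm/N.
So P = 0.6717 / 5.068×10⁻⁶ = 132.5 kN, tensile.
σ_{invar} = P / A = 132500 / 525 = 252.5 MPa.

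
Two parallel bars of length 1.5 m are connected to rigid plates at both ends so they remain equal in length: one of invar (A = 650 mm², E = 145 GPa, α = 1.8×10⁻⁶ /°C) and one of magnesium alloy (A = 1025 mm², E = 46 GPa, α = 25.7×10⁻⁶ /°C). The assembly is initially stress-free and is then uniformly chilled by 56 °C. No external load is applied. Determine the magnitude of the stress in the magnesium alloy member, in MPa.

Both members must finish at the same length. With the larger α, the magnesium alloy tends to over-contract; the plates restrain it, putting the magnesium alloy in tension and the invar in compression. With no external load the two internal forces are equal and opposite, magnitude P.
Equating the net (thermal + elastic) strains gives |α₁ − α₂|·ΔT = P·[1/(A₁E₁) + 1/(A₂E₂)].
|α₁ − α₂|·ΔT = 23.9×10⁻⁶ × 56 = 0.001338.
1/(A₁E₁) + 1/(A₂E₂) = 1/(650×145×10³) + 1/(1025×46×10³) = 3.182×10⁻⁸ N⁻¹.
So P = 0.001338 / 3.182×10⁻⁸ = 42.06 kN.
σ_{magnesium alloy} = P/A₂ = 42060/1025 = 41.04 MPa, tensile.

σ ≈ 41 MPa (tensile)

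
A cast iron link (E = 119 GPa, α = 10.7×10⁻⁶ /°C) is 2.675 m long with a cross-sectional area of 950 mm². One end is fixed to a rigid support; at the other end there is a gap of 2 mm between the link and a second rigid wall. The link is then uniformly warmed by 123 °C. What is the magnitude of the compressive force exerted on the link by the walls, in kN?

P ≈ 64.3 kN

If the wall were absent the link would grow by αΔT L = 10.7×10⁻⁶ × 123 × 2675 = 3.521 mm.
The gap closes (δ_free > 2 mm) and the wall then resists a further 3.521 − 2 = 1.521 mm of expansion.
So σ = E(δ_free − g)/L = 119×10³ × 1.521/2675 = 67.64 MPa.
P = σA = 67.64 × 950 = 64.26 kN.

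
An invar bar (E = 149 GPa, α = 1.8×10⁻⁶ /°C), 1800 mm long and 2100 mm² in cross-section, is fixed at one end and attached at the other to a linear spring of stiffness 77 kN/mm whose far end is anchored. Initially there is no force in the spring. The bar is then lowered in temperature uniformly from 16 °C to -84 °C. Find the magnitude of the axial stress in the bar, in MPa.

σ ≈ 8.23 MPa (tensile)

If the spring were absent the bar would shorten by αΔT L = 1.8×10⁻⁶ × 100 × 1800 = 0.324 mm.
With a force P in the spring, the elastic change of the bar is PL/(AE) and that of the spring is P/k; compatibility requires their sum to equal δ_free.
P [ L/(AE) + 1/k ] = δ_free → P [ 1800/(2100×149×10³) + 1/(77×10³) ] = 0.324.
P = 0.324 / 1.874×10⁻⁵ = 17290 N.
σ = P/A = 17290/2100 = 8.233 MPa.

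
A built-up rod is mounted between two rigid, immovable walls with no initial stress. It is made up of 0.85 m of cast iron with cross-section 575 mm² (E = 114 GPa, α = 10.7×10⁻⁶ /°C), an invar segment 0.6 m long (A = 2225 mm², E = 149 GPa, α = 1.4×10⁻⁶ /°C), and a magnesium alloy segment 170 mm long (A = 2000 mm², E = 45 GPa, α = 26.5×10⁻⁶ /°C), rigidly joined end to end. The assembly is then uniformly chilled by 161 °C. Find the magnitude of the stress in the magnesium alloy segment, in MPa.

Free thermal contraction of the whole bar: Σ αᵢΔT Lᵢ = 10.7×10⁻⁶×161×850 + 1.4×10⁻⁶×161×600 + 26.5×10⁻⁶×161×170 = 2.325 mm.
The rigid supports impose zero overall length change; the single axial force P common to all segments must satisfy P Σ Lᵢ/(AᵢEᵢ) = δ_free.
Σ Lᵢ/(AᵢEᵢ) = 850/(575×114×10³) + 600/(2225×149×10³) + 170/(2000×45×10³) = 1.667×10⁻⁵ mm/N.
So P = 2.325 / 1.667×10⁻⁵ = 139.5 kN, tensile.
σ_{magnesium alloy} = P / A = 139500 / 2000 = 69.75 MPa.

σ ≈ 69.7 MPa (tensile)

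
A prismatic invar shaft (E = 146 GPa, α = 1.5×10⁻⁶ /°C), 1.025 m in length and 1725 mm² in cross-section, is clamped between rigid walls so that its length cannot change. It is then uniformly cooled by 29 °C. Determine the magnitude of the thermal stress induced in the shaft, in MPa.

σ ≈ 6.35 MPa (tensile)

The supports are rigid, so the total axial strain is zero. The restrained thermal strain is ε = αΔT = 1.5×10⁻⁶ × 29 = 43.5×10⁻⁶.
Hence σ = E·αΔT = 146×10³ × 43.5×10⁻⁶ = 6.351 MPa, tensile.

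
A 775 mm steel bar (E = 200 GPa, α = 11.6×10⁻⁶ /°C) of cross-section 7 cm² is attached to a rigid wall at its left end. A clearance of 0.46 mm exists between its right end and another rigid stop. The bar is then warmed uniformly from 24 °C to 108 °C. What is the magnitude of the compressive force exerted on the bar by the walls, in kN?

P ≈ 53.3 kN

Free thermal elongation = αΔT L = 11.6×10⁻⁶ × 84 × 775 = 0.7552 mm.
The gap closes (δ_free > 0.46 mm) and the wall then resists a further 0.7552 − 0.46 = 0.2952 mm of expansion.
That suppressed elongation corresponds to σ = E·Δ/L = 200×10³ × 0.2952/775 = 76.17 MPa.
Force on the wall = σA = 76.17 × 700 mm² = 53.32 kN.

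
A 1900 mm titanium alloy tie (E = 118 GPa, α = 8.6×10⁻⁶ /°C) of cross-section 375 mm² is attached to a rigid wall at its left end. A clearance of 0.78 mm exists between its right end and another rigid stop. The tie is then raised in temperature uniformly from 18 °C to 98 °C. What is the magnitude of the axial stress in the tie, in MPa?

Unrestrained expansion: δ_free = αΔT L = 8.6×10⁻⁶ × 80 × 1900 = 1.307 mm.
This exceeds the 0.78 mm gap, so the wall pushes back. The portion of expansion that must be recovered elastically is δ_free − gap = 1.307 − 0.78 = 0.5272 mm.
So σ = E(δ_free − g)/L = 118×10³ × 0.5272/1900 = 32.74 MPa.

σ ≈ 32.7 MPa (compressive)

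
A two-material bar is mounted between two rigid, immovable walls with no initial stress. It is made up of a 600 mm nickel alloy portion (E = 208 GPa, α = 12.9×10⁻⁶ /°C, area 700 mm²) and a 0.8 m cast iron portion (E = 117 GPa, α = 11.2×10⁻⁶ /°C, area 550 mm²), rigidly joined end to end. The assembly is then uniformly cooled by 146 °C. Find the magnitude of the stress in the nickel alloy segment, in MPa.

If the supports were absent, the total length change would be Σ αᵢΔT Lᵢ = 12.9×10⁻⁶×146×600 + 11.2×10⁻⁶×146×800 = 2.438 mm.
Since the ends are fixed, an axial force P builds up, equal in every segment, with P · Σ Lᵢ/(AᵢEᵢ) = δ_free.
The series flexibility is Σ Lᵢ/(AᵢEᵢ) = 600/(700×208×10³) + 800/(550×117×10³) = 1.655×10⁻⁵ mm/N.
So P = 2.438 / 1.655×10⁻⁵ = 147.3 kN, tensile.
σ_{nickel alloy} = P / A = 147300 / 700 = 210.4 MPa.

σ ≈ 210 MPa (tensile)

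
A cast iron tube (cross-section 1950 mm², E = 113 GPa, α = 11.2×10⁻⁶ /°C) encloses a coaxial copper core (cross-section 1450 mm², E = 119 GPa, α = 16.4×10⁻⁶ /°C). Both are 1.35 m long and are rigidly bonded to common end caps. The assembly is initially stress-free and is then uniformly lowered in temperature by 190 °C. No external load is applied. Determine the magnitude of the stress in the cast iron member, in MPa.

The copper has the larger α, so on cooling it would change length more than the cast iron if both were free. The rigid plates force a common final length, so the copper is put into tension and the cast iron into compression, with equal and opposite forces P (no external load).
Compatibility of the two members (thermal + elastic change equal): (α₁ − α₂)ΔT = P·[1/(A₁E₁) + 1/(A₂E₂)].
|α₁ − α₂|·ΔT = 5.2×10⁻⁶ × 190 = 0.000988.
1/(A₁E₁) + 1/(A₂E₂) = 1/(1950×113×10³) + 1/(1450×119×10³) = 1.033×10⁻⁸ N⁻¹.
P = 0.000988 / 1.033×10⁻⁸ = 95610 N = 95.61 kN.
σ_{cast iron} = P/A₁ = 95610/1950 = 49.03 MPa, compressive.

σ ≈ 49 MPa (compressive)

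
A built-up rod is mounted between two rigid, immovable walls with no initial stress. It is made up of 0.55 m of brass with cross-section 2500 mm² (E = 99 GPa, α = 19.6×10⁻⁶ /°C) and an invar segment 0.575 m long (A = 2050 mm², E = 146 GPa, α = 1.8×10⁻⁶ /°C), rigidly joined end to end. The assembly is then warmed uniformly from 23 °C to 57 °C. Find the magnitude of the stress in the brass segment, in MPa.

With the walls removed the bar would change length by δ_free = Σ αᵢΔT Lᵢ = 19.6×10⁻⁶×34×550 + 1.8×10⁻⁶×34×575 = 0.4017 mm.
The rigid supports impose zero overall length change; the single axial force P common to all segments must satisfy P Σ Lᵢ/(AᵢEᵢ) = δ_free.
Σ Lᵢ/(AᵢEᵢ) = 550/(2500×99×10³) + 575/(2050×146×10³) = 4.143×10⁻⁶ mm/N.
Hence P = δ_free / Σ(L/AE) = 0.4017/4.143×10⁻⁶ = 96.95 kN (compressive).
σ_{brass} = P / A = 96950 / 2500 = 38.78 MPa.

σ ≈ 38.8 MPa (compressive)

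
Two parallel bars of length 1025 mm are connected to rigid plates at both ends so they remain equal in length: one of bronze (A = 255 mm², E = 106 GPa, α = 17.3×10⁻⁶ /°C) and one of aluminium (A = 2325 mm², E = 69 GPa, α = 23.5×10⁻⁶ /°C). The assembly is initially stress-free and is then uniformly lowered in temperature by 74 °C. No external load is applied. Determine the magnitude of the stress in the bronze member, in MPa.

The aluminium has the larger α, so on cooling it would change length more than the bronze if both were free. The rigid plates force a common final length, so the aluminium is put into tension and the bronze into compression, with equal and opposite forces P (no external load).
Compatibility of the two members (thermal + elastic change equal): (α₁ − α₂)ΔT = P·[1/(A₁E₁) + 1/(A₂E₂)].
|α₁ − α₂|·ΔT = 6.2×10⁻⁶ × 74 = 0.0004588.
1/(A₁E₁) + 1/(A₂E₂) = 1/(255×106×10³) + 1/(2325×69×10³) = 4.323×10⁻⁸ N⁻¹.
P = 0.0004588 / 4.323×10⁻⁸ = 10610 N = 10.61 kN.
σ_{bronze} = P/A₁ = 10610/255 = 41.62 MPa, compressive.

σ ≈ 41.6 MPa (compressive)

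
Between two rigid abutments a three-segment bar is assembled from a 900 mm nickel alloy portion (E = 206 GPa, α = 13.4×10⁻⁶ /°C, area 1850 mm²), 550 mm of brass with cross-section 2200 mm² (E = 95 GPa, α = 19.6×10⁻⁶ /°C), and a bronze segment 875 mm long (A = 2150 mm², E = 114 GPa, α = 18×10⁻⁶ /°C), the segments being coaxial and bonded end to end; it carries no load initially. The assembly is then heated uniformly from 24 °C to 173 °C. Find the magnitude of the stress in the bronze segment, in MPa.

With the walls removed the bar would change length by δ_free = Σ αᵢΔT Lᵢ = 13.4×10⁻⁶×149×900 + 19.6×10⁻⁶×149×550 + 18×10⁻⁶×149×875 = 5.75 mm.
The walls prevent any net length change, so an axial force P (same in every segment) develops. Compatibility: P · Σ Lᵢ/(AᵢEᵢ) = δ_free.
Σ Lᵢ/(AᵢEᵢ) = 900/(1850×206×10³) + 550/(2200×95×10³) + 875/(2150×114×10³) = 8.563×10⁻⁶ mm/N.
So P = 5.75 / 8.563×10⁻⁶ = 671.5 kN, compressive.
σ_{bronze} = P / A = 671500 / 2150 = 312.3 MPa.

σ ≈ 312 MPa (compressive)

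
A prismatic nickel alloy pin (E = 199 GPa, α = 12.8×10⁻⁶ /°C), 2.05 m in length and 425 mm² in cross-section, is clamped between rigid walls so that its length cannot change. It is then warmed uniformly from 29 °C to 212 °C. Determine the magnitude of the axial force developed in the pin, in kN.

Full restraint means ε = 0, so the stress is σ = EαΔT = 199×10³ × 12.8×10⁻⁶ × 183 = 466.1 MPa.
P = AEαΔT = 425 × 199×10³ × 12.8×10⁻⁶ × 183 = 198.1 kN (compressive).

P ≈ 198 kN (compressive)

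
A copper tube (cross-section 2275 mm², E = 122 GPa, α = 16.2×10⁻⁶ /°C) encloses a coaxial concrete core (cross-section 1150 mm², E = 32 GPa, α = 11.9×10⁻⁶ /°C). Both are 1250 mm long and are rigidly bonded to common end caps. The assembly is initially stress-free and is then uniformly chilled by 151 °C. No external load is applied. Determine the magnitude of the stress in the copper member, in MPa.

σ ≈ 9.27 MPa (tensile)

Both members must finish at the same length. With the larger α, the copper tends to over-contract; the plates restrain it, putting the copper in tension and the concrete in compression. With no external load the two internal forces are equal and opposite, magnitude P.
Compatibility of the two members (thermal + elastic change equal): (α₁ − α₂)ΔT = P·[1/(A₁E₁) + 1/(A₂E₂)].
|α₁ − α₂|·ΔT = 4.3×10⁻⁶ × 151 = 0.0006493.
1/(A₁E₁) + 1/(A₂E₂) = 1/(2275×122×10³) + 1/(1150×32×10³) = 3.078×10⁻⁸ N⁻¹.
P = 0.0006493 / 3.078×10⁻⁸ = 21100 N = 21.1 kN.
σ_{copper} = P/A₁ = 21100/2275 = 9.273 MPa, tensile.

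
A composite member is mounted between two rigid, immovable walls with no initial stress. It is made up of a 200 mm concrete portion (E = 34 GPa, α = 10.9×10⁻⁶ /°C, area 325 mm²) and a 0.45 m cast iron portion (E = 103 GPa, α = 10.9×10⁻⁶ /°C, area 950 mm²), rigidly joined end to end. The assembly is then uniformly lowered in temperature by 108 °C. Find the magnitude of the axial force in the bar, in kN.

Free thermal contraction of the whole bar: Σ αᵢΔT Lᵢ = 10.9×10⁻⁶×108×200 + 10.9×10⁻⁶×108×450 = 0.7652 mm.
The rigid supports impose zero overall length change; the single axial force P common to all segments must satisfy P Σ Lᵢ/(AᵢEᵢ) = δ_free.
The series flexibility is Σ Lᵢ/(AᵢEᵢ) = 200/(325×34×10³) + 450/(950×103×10³) = 2.27×10⁻⁵ mm/N.
So P = 0.7652 / 2.27×10⁻⁵ = 33.71 kN, tensile.

P ≈ 33.7 kN (tensile)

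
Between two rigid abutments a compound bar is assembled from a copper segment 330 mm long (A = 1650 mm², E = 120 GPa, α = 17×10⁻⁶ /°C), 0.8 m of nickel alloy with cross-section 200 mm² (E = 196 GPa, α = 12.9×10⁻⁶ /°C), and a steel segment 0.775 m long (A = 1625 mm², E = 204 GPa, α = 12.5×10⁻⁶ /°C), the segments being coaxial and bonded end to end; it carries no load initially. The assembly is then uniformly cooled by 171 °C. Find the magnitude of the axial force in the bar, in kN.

P ≈ 179 kN (tensile)

With the walls removed the bar would change length by δ_free = Σ αᵢΔT Lᵢ = 17×10⁻⁶×171×330 + 12.9×10⁻⁶×171×800 + 12.5×10⁻⁶×171×775 = 4.381 mm.
Since the ends are fixed, an axial force P builds up, equal in every segment, with P · Σ Lᵢ/(AᵢEᵢ) = δ_free.
The series flexibility is Σ Lᵢ/(AᵢEᵢ) = 330/(1650×120×10³) + 800/(200×196×10³) + 775/(1625×204×10³) = 2.441×10⁻⁵ mm/N.
P = 4.381 / 2.441×10⁻⁵ = 179400 N = 179.4 kN, tensile.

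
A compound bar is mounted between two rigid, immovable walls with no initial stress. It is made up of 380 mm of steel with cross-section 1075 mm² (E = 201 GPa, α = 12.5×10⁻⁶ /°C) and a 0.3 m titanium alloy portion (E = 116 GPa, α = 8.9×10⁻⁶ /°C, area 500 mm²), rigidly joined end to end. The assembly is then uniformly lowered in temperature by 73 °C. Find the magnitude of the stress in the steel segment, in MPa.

If the supports were absent, the total length change would be Σ αᵢΔT Lᵢ = 12.5×10⁻⁶×73×380 + 8.9×10⁻⁶×73×300 = 0.5417 mm.
The rigid supports impose zero overall length change; the single axial force P common to all segments must satisfy P Σ Lᵢ/(AᵢEᵢ) = δ_free.
Σ Lᵢ/(AᵢEᵢ) = 380/(1075×201×10³) + 300/(500×116×10³) = 6.931×10⁻⁶ mm/N.
So P = 0.5417 / 6.931×10⁻⁶ = 78.15 kN, tensile.
σ_{steel} = P / A = 78150 / 1075 = 72.7 MPa.

σ ≈ 72.7 MPa (tensile)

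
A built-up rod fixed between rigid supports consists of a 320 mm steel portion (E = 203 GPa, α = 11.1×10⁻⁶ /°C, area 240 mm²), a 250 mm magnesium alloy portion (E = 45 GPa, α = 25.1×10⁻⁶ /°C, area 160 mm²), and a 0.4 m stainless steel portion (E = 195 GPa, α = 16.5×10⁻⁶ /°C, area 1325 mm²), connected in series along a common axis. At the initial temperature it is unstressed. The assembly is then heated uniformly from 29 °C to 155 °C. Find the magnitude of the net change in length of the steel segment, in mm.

|ΔL| ≈ 0.13 mm

Free thermal expansion of the whole bar: Σ αᵢΔT Lᵢ = 11.1×10⁻⁶×126×320 + 25.1×10⁻⁶×126×250 + 16.5×10⁻⁶×126×400 = 2.07 mm.
Since the ends are fixed, an axial force P builds up, equal in every segment, with P · Σ Lᵢ/(AᵢEᵢ) = δ_free.
Σ Lᵢ/(AᵢEᵢ) = 320/(240×203×10³) + 250/(160×45×10³) + 400/(1325×195×10³) = 4.284×10⁻⁵ mm/N.
So P = 2.07 / 4.284×10⁻⁵ = 48.32 kN, compressive.
For the steel segment, free thermal change = 11.1×10⁻⁶×126×320 = 0.4476 mm and elastic change from P = 48320×320/(240×203×10³) = 0.3173 mm; these oppose, so the net change is 0.13 mm (segment lengthens).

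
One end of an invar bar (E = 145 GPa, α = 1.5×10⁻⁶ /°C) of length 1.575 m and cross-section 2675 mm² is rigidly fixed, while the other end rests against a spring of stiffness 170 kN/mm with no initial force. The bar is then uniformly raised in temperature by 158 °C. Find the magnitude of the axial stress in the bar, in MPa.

σ ≈ 14 MPa (compressive)

If the spring were absent the bar would lengthen by αΔT L = 1.5×10⁻⁶ × 158 × 1575 = 0.3733 mm.
Let P be the compressive force at the spring. The bar shortens elastically by PL/(AE) and the spring compresses by P/k; together these equal δ_free.
So P = δ_free / [L/(AE) + 1/k] = 0.3733 / [ 1575/(2675×145×10³) + 1/(170×10³) ].
P = 0.3733 / 9.943×10⁻⁶ = 37540 N.
σ = P/A = 37540/2675 = 14.03 MPa.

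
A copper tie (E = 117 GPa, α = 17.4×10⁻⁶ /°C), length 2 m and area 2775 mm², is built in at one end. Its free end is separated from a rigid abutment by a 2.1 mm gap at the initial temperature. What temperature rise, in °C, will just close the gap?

ΔT ≈ 60.3 °C

Contact occurs when the free expansion equals the gap: αΔT L = 2.1 mm.
So ΔT = g/(αL) = 2.1/(17.4×10⁻⁶ × 2000) = 60.34 °C.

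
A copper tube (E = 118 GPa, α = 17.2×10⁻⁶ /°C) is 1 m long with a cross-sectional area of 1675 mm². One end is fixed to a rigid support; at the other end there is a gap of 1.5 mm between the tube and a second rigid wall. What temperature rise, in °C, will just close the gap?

The gap closes when αΔT L = 1.5 mm, since the tube is still unstressed at that instant.
ΔT = 1.5 / (17.2×10⁻⁶ × 1000) = 87.21 °C.

ΔT ≈ 87.2 °C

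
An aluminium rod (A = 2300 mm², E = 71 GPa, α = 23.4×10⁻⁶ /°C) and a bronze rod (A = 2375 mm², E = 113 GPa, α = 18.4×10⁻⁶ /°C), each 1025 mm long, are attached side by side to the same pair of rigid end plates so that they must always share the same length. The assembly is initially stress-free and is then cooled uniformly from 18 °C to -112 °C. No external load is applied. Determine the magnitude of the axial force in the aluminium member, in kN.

Both members must finish at the same length. With the larger α, the aluminium tends to over-contract; the plates restrain it, putting the aluminium in tension and the bronze in compression. With no external load the two internal forces are equal and opposite, magnitude P.
Equating the net (thermal + elastic) strains gives |α₁ − α₂|·ΔT = P·[1/(A₁E₁) + 1/(A₂E₂)].
|α₁ − α₂|·ΔT = 5×10⁻⁶ × 130 = 0.00065.
1/(A₁E₁) + 1/(A₂E₂) = 1/(2300×71×10³) + 1/(2375×113×10³) = 9.85×10⁻⁹ N⁻¹.
So P = 0.00065 / 9.85×10⁻⁹ = 65.99 kN.

P ≈ 66 kN (tensile in the aluminium)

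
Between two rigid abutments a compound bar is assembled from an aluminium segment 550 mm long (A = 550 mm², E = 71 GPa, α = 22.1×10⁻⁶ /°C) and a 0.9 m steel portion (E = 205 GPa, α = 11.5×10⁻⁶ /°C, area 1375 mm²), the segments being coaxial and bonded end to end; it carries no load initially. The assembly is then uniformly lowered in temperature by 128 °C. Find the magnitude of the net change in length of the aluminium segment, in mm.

|ΔL| ≈ 0.792 mm

With the walls removed the bar would change length by δ_free = Σ αᵢΔT Lᵢ = 22.1×10⁻⁶×128×550 + 11.5×10⁻⁶×128×900 = 2.881 mm.
Since the ends are fixed, an axial force P builds up, equal in every segment, with P · Σ Lᵢ/(AᵢEᵢ) = δ_free.
The series flexibility is Σ Lᵢ/(AᵢEᵢ) = 550/(550×71×10³) + 900/(1375×205×10³) = 1.728×10⁻⁵ mm/N.
P = 2.881 / 1.728×10⁻⁵ = 166700 N = 166.7 kN, tensile.
For the aluminium segment, free thermal change = 22.1×10⁻⁶×128×550 = 1.556 mm and elastic change from P = 166700×550/(550×71×10³) = 2.348 mm; these oppose, so the net change is 0.792 mm (segment lengthens).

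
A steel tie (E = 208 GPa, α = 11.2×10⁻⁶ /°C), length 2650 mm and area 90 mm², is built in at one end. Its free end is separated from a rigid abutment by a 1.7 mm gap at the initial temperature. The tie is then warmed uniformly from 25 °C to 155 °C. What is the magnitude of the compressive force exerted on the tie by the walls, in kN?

If the wall were absent the tie would grow by αΔT L = 11.2×10⁻⁶ × 130 × 2650 = 3.858 mm.
The gap closes (δ_free > 1.7 mm) and the wall then resists a further 3.858 − 1.7 = 2.158 mm of expansion.
Compatibility: PL/(AE) = 2.158 mm, so σ = P/A = E × (2.158/2650) = 169.4 MPa.
Force on the wall = σA = 169.4 × 90 mm² = 15.25 kN.

P ≈ 15.2 kN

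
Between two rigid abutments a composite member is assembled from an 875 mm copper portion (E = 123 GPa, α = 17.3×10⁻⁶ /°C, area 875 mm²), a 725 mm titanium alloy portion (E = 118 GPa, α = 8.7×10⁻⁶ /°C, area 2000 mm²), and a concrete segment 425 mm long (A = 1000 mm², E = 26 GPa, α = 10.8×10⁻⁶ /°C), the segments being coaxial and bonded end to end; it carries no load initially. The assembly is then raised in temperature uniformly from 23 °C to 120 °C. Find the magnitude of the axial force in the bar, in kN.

If the supports were absent, the total length change would be Σ αᵢΔT Lᵢ = 17.3×10⁻⁶×97×875 + 8.7×10⁻⁶×97×725 + 10.8×10⁻⁶×97×425 = 2.525 mm.
Since the ends are fixed, an axial force P builds up, equal in every segment, with P · Σ Lᵢ/(AᵢEᵢ) = δ_free.
The series flexibility is Σ Lᵢ/(AᵢEᵢ) = 875/(875×123×10³) + 725/(2000×118×10³) + 425/(1000×26×10³) = 2.755×10⁻⁵ mm/N.
P = 2.525 / 2.755×10⁻⁵ = 91670 N = 91.67 kN, compressive.

P ≈ 91.7 kN (compressive)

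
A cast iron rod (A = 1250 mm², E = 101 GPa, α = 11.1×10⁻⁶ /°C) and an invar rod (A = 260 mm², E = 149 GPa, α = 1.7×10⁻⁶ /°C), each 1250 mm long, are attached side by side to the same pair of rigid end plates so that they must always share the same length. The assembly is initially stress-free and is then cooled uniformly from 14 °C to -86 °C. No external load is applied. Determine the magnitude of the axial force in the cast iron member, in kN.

Equilibrium of a rigid end plate with no external load gives equal and opposite internal forces ±P in the two members. Since α_{cast iron} > α_{invar}, cooling drives the cast iron into tension and the invar into compression.
Compatibility of the two members (thermal + elastic change equal): (α₁ − α₂)ΔT = P·[1/(A₁E₁) + 1/(A₂E₂)].
|α₁ − α₂|·ΔT = 9.4×10⁻⁶ × 100 = 0.00094.
1/(A₁E₁) + 1/(A₂E₂) = 1/(1250×101×10³) + 1/(260×149×10³) = 3.373×10⁻⁸ N⁻¹.
So P = 0.00094 / 3.373×10⁻⁸ = 27.87 kN.

P ≈ 27.9 kN (tensile in the cast iron)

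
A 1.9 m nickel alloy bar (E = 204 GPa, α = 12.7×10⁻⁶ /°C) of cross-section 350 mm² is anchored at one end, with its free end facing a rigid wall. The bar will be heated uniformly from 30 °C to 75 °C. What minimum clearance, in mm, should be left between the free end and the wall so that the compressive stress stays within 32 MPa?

With no wall the bar would lengthen by αΔT L = 12.7×10⁻⁶ × 45 × 1900 = 1.086 mm.
At the allowable stress the elastic shortening the wall may impose is σL/E = 32 × 1900 / (204×10³) = 0.298 mm.
So the gap has to take up the difference, g_min = δ_free − σL/E = 1.086 − 0.298 = 0.7878 mm.

g ≈ 0.788 mm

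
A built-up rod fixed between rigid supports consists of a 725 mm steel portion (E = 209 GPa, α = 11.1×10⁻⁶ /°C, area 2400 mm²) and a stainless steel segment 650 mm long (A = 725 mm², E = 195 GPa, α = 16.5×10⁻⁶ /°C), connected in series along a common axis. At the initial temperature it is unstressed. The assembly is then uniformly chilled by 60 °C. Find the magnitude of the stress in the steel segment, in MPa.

If the supports were absent, the total length change would be Σ αᵢΔT Lᵢ = 11.1×10⁻⁶×60×725 + 16.5×10⁻⁶×60×650 = 1.126 mm.
The walls prevent any net length change, so an axial force P (same in every segment) develops. Compatibility: P · Σ Lᵢ/(AᵢEᵢ) = δ_free.
The series flexibility is Σ Lᵢ/(AᵢEᵢ) = 725/(2400×209×10³) + 650/(725×195×10³) = 6.043×10⁻⁶ mm/N.
P = 1.126 / 6.043×10⁻⁶ = 186400 N = 186.4 kN, tensile.
σ_{steel} = P / A = 186400 / 2400 = 77.66 MPa.

σ ≈ 77.7 MPa (tensile)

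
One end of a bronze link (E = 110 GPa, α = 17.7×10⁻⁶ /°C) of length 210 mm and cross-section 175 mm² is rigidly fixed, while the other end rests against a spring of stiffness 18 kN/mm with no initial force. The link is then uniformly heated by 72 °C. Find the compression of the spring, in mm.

The unrestrained thermal change is αΔT L = 17.7×10⁻⁶ × 72 × 210 = 0.2676 mm.
With a force P in the spring, the elastic change of the link is PL/(AE) and that of the spring is P/k; compatibility requires their sum to equal δ_free.
So P = δ_free / [L/(AE) + 1/k] = 0.2676 / [ 210/(175×110×10³) + 1/(18×10³) ].
P = 0.2676 / 6.646×10⁻⁵ = 4027 N.
Spring compression = P/k = 4027/(18×10³) = 0.2237 mm.

δ ≈ 0.224 mm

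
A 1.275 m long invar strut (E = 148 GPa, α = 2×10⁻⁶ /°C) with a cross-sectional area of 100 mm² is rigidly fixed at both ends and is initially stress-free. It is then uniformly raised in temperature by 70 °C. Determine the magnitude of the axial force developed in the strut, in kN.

With zero net strain, σ = E·αΔT = 148 GPa × 2×10⁻⁶ × 70 = 20.72 MPa.
Axial force P = σA = 20.72 × 100 = 2072 N = 2.072 kN, compressive.

P ≈ 2.07 kN (compressive)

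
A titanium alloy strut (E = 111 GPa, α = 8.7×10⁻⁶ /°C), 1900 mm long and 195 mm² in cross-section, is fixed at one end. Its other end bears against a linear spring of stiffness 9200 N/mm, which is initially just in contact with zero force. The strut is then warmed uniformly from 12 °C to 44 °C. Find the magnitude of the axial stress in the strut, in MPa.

The unrestrained thermal change is αΔT L = 8.7×10⁻⁶ × 32 × 1900 = 0.529 mm.
Let P be the compressive force at the spring. The strut shortens elastically by PL/(AE) and the spring compresses by P/k; together these equal δ_free.
So P = δ_free / [L/(AE) + 1/k] = 0.529 / [ 1900/(195×111×10³) + 1/(9200) ].
P = 0.529 / 0.0001965 = 2692 N.
σ = P/A = 2692/195 = 13.81 MPa.

σ ≈ 13.8 MPa (compressive)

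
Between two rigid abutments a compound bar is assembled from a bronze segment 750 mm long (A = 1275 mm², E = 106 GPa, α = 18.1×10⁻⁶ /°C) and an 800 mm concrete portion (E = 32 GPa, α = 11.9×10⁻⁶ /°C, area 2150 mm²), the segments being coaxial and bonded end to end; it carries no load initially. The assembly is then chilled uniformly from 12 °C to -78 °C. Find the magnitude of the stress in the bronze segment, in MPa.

σ ≈ 94.9 MPa (tensile)

If the supports were absent, the total length change would be Σ αᵢΔT Lᵢ = 18.1×10⁻⁶×90×750 + 11.9×10⁻⁶×90×800 = 2.079 mm.
The rigid supports impose zero overall length change; the single axial force P common to all segments must satisfy P Σ Lᵢ/(AᵢEᵢ) = δ_free.
The series flexibility is Σ Lᵢ/(AᵢEᵢ) = 750/(1275×106×10³) + 800/(2150×32×10³) = 1.718×10⁻⁵ mm/N.
P = 2.079 / 1.718×10⁻⁵ = 121000 N = 121 kN, tensile.
σ_{bronze} = P / A = 121000 / 1275 = 94.91 MPa.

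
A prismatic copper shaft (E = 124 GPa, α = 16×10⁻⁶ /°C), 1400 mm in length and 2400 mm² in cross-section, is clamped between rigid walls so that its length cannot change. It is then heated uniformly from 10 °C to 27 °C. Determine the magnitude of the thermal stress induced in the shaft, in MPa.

Because both ends are immovable the net strain is zero, and the suppressed thermal strain is αΔT = 16×10⁻⁶ × 17 = 272×10⁻⁶.
Hence σ = E·αΔT = 124×10³ × 272×10⁻⁶ = 33.73 MPa, compressive.

σ ≈ 33.7 MPa (compressive)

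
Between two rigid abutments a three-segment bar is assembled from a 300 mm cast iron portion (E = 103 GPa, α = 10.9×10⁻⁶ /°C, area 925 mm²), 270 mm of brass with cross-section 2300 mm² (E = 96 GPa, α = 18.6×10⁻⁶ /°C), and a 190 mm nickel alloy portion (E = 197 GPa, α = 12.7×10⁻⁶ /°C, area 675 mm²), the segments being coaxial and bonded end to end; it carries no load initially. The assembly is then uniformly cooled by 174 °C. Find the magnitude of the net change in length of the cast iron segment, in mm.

If the supports were absent, the total length change would be Σ αᵢΔT Lᵢ = 10.9×10⁻⁶×174×300 + 18.6×10⁻⁶×174×270 + 12.7×10⁻⁶×174×190 = 1.863 mm.
The rigid supports impose zero overall length change; the single axial force P common to all segments must satisfy P Σ Lᵢ/(AᵢEᵢ) = δ_free.
Σ Lᵢ/(AᵢEᵢ) = 300/(925×103×10³) + 270/(2300×96×10³) + 190/(675×197×10³) = 5.8×10⁻⁶ mm/N.
P = 1.863 / 5.8×10⁻⁶ = 321100 N = 321.1 kN, tensile.
For the cast iron segment, free thermal change = 10.9×10⁻⁶×174×300 = 0.569 mm and elastic change from P = 321100×300/(925×103×10³) = 1.011 mm; these oppose, so the net change is 0.442 mm (segment lengthens).

|ΔL| ≈ 0.442 mm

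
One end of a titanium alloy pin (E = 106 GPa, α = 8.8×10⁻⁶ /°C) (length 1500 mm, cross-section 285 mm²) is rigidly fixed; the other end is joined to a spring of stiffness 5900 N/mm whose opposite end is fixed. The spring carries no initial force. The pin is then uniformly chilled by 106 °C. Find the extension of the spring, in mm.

δ ≈ 1.08 mm

The unrestrained thermal change is αΔT L = 8.8×10⁻⁶ × 106 × 1500 = 1.399 mm.
With a force P in the spring, the elastic change of the pin is PL/(AE) and that of the spring is P/k; compatibility requires their sum to equal δ_free.
P [ L/(AE) + 1/k ] = δ_free → P [ 1500/(285×106×10³) + 1/(5900) ] = 1.399.
P = 1.399 / 0.0002191 = 6385 N.
Spring extension = P/k = 6385/(5900) = 1.082 mm.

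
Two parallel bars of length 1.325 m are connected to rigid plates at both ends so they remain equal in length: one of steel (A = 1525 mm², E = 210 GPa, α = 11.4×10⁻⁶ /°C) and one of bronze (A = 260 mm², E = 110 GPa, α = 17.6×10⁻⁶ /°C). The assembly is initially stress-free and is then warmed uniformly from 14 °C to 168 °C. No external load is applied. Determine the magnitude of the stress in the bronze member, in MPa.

Both members must finish at the same length. With the larger α, the bronze tends to over-expand; the plates restrain it, putting the bronze in compression and the steel in tension. With no external load the two internal forces are equal and opposite, magnitude P.
Compatibility of the two members (thermal + elastic change equal): (α₁ − α₂)ΔT = P·[1/(A₁E₁) + 1/(A₂E₂)].
|α₁ − α₂|·ΔT = 6.2×10⁻⁶ × 154 = 0.0009548.
1/(A₁E₁) + 1/(A₂E₂) = 1/(1525×210×10³) + 1/(260×110×10³) = 3.809×10⁻⁸ N⁻¹.
So P = 0.0009548 / 3.809×10⁻⁸ = 25.07 kN.
σ_{bronze} = P/A₂ = 25070/260 = 96.42 MPa, compressive.

σ ≈ 96.4 MPa (compressive)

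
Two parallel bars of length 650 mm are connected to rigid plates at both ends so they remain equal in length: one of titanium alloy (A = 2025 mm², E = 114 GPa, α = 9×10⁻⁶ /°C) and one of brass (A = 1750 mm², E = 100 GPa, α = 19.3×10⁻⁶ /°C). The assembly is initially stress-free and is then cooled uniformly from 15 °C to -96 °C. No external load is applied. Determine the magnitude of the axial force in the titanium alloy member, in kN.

P ≈ 114 kN (compressive in the titanium alloy)

Equilibrium of a rigid end plate with no external load gives equal and opposite internal forces ±P in the two members. Since α_{brass} > α_{titanium alloy}, cooling drives the brass into tension and the titanium alloy into compression.
Compatibility of the two members (thermal + elastic change equal): (α₁ − α₂)ΔT = P·[1/(A₁E₁) + 1/(A₂E₂)].
|α₁ − α₂|·ΔT = 10.3×10⁻⁶ × 111 = 0.001143.
1/(A₁E₁) + 1/(A₂E₂) = 1/(2025×114×10³) + 1/(1750×100×10³) = 1.005×10⁻⁸ N⁻¹.
So P = 0.001143 / 1.005×10⁻⁸ = 113.8 kN.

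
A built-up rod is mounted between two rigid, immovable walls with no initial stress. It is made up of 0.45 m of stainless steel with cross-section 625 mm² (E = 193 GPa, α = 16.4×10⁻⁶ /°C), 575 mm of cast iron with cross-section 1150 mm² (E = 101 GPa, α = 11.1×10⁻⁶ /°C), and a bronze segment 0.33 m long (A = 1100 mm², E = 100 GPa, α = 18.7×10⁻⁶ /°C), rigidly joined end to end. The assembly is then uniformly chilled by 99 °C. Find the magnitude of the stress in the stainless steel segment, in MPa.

σ ≈ 270 MPa (tensile)

With the walls removed the bar would change length by δ_free = Σ αᵢΔT Lᵢ = 16.4×10⁻⁶×99×450 + 11.1×10⁻⁶×99×575 + 18.7×10⁻⁶×99×330 = 1.973 mm.
Since the ends are fixed, an axial force P builds up, equal in every segment, with P · Σ Lᵢ/(AᵢEᵢ) = δ_free.
The series flexibility is Σ Lᵢ/(AᵢEᵢ) = 450/(625×193×10³) + 575/(1150×101×10³) + 330/(1100×100×10³) = 1.168×10⁻⁵ mm/N.
P = 1.973 / 1.168×10⁻⁵ = 168900 N = 168.9 kN, tensile.
σ_{stainless steel} = P / A = 168900 / 625 = 270.3 MPa.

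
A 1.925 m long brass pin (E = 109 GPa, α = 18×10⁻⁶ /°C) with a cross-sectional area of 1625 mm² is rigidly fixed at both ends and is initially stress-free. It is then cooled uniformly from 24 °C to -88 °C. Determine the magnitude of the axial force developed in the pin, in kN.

P ≈ 357 kN (tensile)

The ends cannot move, so σ = EαΔT = 109×10³ × 18×10⁻⁶ × 112 = 219.7 MPa.
Axial force P = σA = 219.7 × 1625 = 357100 N = 357.1 kN, tensile.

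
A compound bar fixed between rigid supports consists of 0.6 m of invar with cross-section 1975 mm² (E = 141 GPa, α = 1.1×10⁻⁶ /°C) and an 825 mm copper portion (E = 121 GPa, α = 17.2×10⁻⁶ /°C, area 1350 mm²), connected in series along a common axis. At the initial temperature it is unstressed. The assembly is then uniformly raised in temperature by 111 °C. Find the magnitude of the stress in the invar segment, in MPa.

With the walls removed the bar would change length by δ_free = Σ αᵢΔT Lᵢ = 1.1×10⁻⁶×111×600 + 17.2×10⁻⁶×111×825 = 1.648 mm.
The rigid supports impose zero overall length change; the single axial force P common to all segments must satisfy P Σ Lᵢ/(AᵢEᵢ) = δ_free.
The series flexibility is Σ Lᵢ/(AᵢEᵢ) = 600/(1975×141×10³) + 825/(1350×121×10³) = 7.205×10⁻⁶ mm/N.
P = 1.648 / 7.205×10⁻⁶ = 228800 N = 228.8 kN, compressive.
σ_{invar} = P / A = 228800 / 1975 = 115.8 MPa.

σ ≈ 116 MPa (compressive)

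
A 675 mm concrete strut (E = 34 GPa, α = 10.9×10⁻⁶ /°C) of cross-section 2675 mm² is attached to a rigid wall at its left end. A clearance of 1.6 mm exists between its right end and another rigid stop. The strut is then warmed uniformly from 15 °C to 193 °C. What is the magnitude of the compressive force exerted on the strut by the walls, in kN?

P ≈ 0 kN

Free thermal elongation = αΔT L = 10.9×10⁻⁶ × 178 × 675 = 1.31 mm.
This is smaller than the 1.6 mm clearance, so the strut expands freely without reaching the stop — the stress is zero.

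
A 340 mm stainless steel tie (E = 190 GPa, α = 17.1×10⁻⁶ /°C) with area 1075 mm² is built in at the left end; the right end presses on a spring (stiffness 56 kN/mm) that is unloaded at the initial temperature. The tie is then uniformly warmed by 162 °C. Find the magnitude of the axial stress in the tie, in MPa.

σ ≈ 44.9 MPa (compressive)

If the spring were absent the tie would lengthen by αΔT L = 17.1×10⁻⁶ × 162 × 340 = 0.9419 mm.
Let P be the compressive force at the spring. The tie shortens elastically by PL/(AE) and the spring compresses by P/k; together these equal δ_free.
So P = δ_free / [L/(AE) + 1/k] = 0.9419 / [ 340/(1075×190×10³) + 1/(56×10³) ].
P = 0.9419 / 1.952×10⁻⁵ = 48250 N.
σ = P/A = 48250/1075 = 44.88 MPa.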